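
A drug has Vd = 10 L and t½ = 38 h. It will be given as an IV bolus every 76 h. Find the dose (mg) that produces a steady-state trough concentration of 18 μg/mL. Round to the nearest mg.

540 mg

τ/t½ = 76/38 ≈ 2, so f = (1/2)^(76/38) ≈ 0.250000.
Cmin,ss = (D/Vd)·f/(1−f), so D = Cmin,ss·Vd·(1−f)/f.
D = 18 × 10 × (1−f)/f ≈ 18 × 10 × 3.00000 ≈ 540.00 mg.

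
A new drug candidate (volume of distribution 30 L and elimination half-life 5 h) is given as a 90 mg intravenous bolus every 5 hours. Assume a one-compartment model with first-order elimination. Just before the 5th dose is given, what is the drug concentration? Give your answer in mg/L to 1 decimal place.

2.8 mg/L

f = (1/2)^(τ/t½) = (1/2)^(5/5) ≈ 0.5000.
C₀ = D/Vd = 90/30 ≈ 3.000 mg/L.
Before the 5th dose, 4 doses have been given. Superposition: Cmin = C₀·(f + f² + … + f^4).
≈ 3.000 × (0.5000 + 0.2500 + 0.1250 + 0.0625) ≈ 3.000 × 0.9375 ≈ 2.812 mg/L.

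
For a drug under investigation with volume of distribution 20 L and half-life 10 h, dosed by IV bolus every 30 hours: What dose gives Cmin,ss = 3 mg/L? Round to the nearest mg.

τ/t½ = 30/10 ≈ 3, so f = (1/2)^(30/10) ≈ 0.125000.
Cmin,ss = (D/Vd)·f/(1−f), so D = Cmin,ss·Vd·(1−f)/f.
D = 3 × 20 × (1−f)/f ≈ 3 × 20 × 7.00000 ≈ 420.00 mg.

420 mg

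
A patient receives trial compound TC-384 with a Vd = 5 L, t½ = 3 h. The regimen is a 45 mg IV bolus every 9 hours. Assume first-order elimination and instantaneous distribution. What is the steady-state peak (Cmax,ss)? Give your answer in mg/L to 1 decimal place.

τ = 9 h = 3 half-lives, so f = (1/2)^3 = 0.125.
At steady state, R = 1/(1 − 0.125) = 8/7.
Single-dose peak C₀ = D/Vd = 45/5 = 9 mg/L.
Steady-state peak Cmax,ss = C₀·R = 9 × 8/7 ≈ 10.286 mg/L.

10.3 mg/L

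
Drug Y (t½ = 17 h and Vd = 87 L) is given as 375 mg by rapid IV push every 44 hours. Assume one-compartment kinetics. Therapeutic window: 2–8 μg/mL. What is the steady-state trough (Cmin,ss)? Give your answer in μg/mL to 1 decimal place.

0.9 μg/mL

k = ln2/t½ = ln2/17 ≈ 0.040773 h⁻¹; fraction remaining f = e^(−kτ) = e^(−0.040773×44) ≈ 0.1663.
At steady state, accumulation factor R = 1/(1 − e^(−kτ)) ≈ 1.1995.
Single-dose peak C₀ = D/Vd = 375/87 ≈ 4.310 μg/mL.
Cmax,ss = C₀/(1 − f) ≈ 4.310/0.8337 ≈ 5.170 μg/mL.
Steady-state trough Cmin,ss = Cmax,ss·f ≈ 5.170 × 0.1663 ≈ 0.860 μg/mL.
Trough 0.9 μg/mL vs MEC 2 μg/mL: subtherapeutic.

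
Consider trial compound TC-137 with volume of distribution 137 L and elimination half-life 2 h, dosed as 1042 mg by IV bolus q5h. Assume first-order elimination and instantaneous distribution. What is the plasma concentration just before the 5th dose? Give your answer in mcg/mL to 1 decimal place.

1.6 mcg/mL

f = (1/2)^(τ/t½) = (1/2)^(5/2) ≈ 0.1768.
C₀ = D/Vd = 1042/137 ≈ 7.606 mcg/mL.
Before the 5th dose, 4 doses have been given. Superposition: Cmin = C₀·(f + f² + … + f^4).
≈ 7.606 × (0.1768 + 0.0313 + 0.0055 + 0.0010) ≈ 7.606 × 0.2146 ≈ 1.632 mcg/mL.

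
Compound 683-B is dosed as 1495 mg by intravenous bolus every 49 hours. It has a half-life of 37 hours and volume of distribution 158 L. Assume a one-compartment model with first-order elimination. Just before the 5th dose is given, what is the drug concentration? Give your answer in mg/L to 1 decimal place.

f = (1/2)^(τ/t½) = (1/2)^(49/37) ≈ 0.3993.
C₀ = D/Vd = 1495/158 ≈ 9.462 mg/L.
Before the 5th dose, 4 doses have been given. Superposition: Cmin = C₀·(f + f² + … + f^4).
≈ 9.462 × (0.3993 + 0.1594 + 0.0637 + 0.0254) ≈ 9.462 × 0.6478 ≈ 6.129 mg/L.

6.1 mg/L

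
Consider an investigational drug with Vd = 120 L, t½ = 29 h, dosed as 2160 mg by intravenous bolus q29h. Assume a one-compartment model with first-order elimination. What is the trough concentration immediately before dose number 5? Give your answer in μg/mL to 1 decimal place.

f = (1/2)^(τ/t½) = (1/2)^(29/29) ≈ 0.5000.
C₀ = D/Vd = 2160/120 ≈ 18.000 μg/mL.
Before the 5th dose, 4 doses have been given. Superposition: Cmin = C₀·(f + f² + … + f^4).
≈ 18.000 × (0.5000 + 0.2500 + 0.1250 + 0.0625) ≈ 18.000 × 0.9375 ≈ 16.875 μg/mL.

16.9 μg/mL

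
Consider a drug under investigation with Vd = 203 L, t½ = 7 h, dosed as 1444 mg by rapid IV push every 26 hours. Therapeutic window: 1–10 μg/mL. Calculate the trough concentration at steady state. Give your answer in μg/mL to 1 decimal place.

0.6 μg/mL

Over one 26-h interval, 26/7 ≈ 3.7143 half-lives elapse, leaving f ≈ 0.0762 of each dose.
At steady state, accumulation factor R = 1/(1 − e^(−kτ)) ≈ 1.0825.
Each bolus raises the concentration by D/Vd = 1444/203 ≈ 7.113 μg/mL.
Steady-state peak Cmax,ss = C₀·R ≈ 7.113 × 1.0825 ≈ 7.700 μg/mL.
Steady-state trough Cmin,ss = Cmax,ss·f ≈ 7.700 × 0.0762 ≈ 0.587 μg/mL.
Trough 0.6 μg/mL vs MEC 1 μg/mL: subtherapeutic.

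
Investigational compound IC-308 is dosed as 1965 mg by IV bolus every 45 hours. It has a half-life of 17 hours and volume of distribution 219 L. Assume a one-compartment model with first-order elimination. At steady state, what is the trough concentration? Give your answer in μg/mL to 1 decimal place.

k = ln2/t½ = ln2/17 ≈ 0.040773 h⁻¹; fraction remaining f = e^(−kτ) = e^(−0.040773×45) ≈ 0.1596.
At steady state, accumulation factor R = 1/(1 − e^(−kτ)) ≈ 1.1899.
Each bolus raises the concentration by D/Vd = 1965/219 ≈ 8.973 μg/mL.
Cmax,ss = C₀/(1 − f) ≈ 8.973/0.8404 ≈ 10.677 μg/mL.
One interval later, Cmin,ss = Cmax,ss·e^(−kτ) ≈ 10.677 × 0.1596 ≈ 1.704 μg/mL.

1.7 μg/mL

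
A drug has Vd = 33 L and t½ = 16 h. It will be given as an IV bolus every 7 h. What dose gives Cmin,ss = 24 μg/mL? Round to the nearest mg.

281 mg

τ/t½ = 7/16 ≈ 0.4375, so f = (1/2)^(7/16) ≈ 0.738413.
Cmin,ss = (D/Vd)·f/(1−f), so D = Cmin,ss·Vd·(1−f)/f.
D = 24 × 33 × (1−f)/f ≈ 24 × 33 × 0.35426 ≈ 280.57 mg.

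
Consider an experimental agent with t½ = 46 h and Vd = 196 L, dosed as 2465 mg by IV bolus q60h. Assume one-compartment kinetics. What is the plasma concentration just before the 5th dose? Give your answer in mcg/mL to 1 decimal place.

f = (1/2)^(τ/t½) = (1/2)^(60/46) ≈ 0.4049.
C₀ = D/Vd = 2465/196 ≈ 12.577 mcg/mL.
Before the 5th dose, 4 doses have been given. Superposition: Cmin = C₀·(f + f² + … + f^4).
≈ 12.577 × (0.4049 + 0.1639 + 0.0664 + 0.0269) ≈ 12.577 × 0.6621 ≈ 8.327 mcg/mL.

8.3 mcg/mL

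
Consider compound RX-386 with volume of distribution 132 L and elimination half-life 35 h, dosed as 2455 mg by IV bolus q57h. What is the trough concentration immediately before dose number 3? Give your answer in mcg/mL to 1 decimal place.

f = (1/2)^(τ/t½) = (1/2)^(57/35) ≈ 0.3234.
C₀ = D/Vd = 2455/132 ≈ 18.598 mcg/mL.
Before the 3rd dose, 2 doses have been given. Superposition: Cmin = C₀·(f + f²).
≈ 18.598 × (0.3234 + 0.1046) ≈ 18.598 × 0.4280 ≈ 7.960 mcg/mL.

8.0 mcg/mL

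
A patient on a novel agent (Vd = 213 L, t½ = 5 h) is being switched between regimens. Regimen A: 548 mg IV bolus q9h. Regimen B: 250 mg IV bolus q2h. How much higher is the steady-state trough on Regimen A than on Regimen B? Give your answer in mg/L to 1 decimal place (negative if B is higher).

Regimen A: f = (1/2)^(9/5) ≈ 0.2872; Cmin,ss = (548/213)·f/(1−f) ≈ 1.037 mg/L.
Regimen B: f = (1/2)^(2/5) ≈ 0.7579; Cmin,ss = (250/213)·f/(1−f) ≈ 3.674 mg/L.
Difference ≈ 1.037 − 3.674 ≈ -2.637 mg/L.

-2.6 mg/L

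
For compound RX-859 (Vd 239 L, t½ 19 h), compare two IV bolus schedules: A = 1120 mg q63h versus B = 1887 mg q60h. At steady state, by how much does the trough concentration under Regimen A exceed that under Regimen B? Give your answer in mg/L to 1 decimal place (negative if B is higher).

Regimen A: f = (1/2)^(63/19) ≈ 0.1004; Cmin,ss = (1120/239)·f/(1−f) ≈ 0.523 mg/L.
Regimen B: f = (1/2)^(60/19) ≈ 0.1120; Cmin,ss = (1887/239)·f/(1−f) ≈ 0.996 mg/L.
Difference ≈ 0.523 − 0.996 ≈ -0.473 mg/L.

-0.5 mg/L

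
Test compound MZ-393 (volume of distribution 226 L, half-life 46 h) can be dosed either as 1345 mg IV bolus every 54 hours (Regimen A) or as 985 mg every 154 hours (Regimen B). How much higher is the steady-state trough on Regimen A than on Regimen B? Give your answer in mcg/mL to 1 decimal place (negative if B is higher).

4.3 mcg/mL

Regimen A: f = (1/2)^(54/46) ≈ 0.4432; Cmin,ss = (1345/226)·f/(1−f) ≈ 4.737 mcg/mL.
Regimen B: f = (1/2)^(154/46) ≈ 0.0982; Cmin,ss = (985/226)·f/(1−f) ≈ 0.475 mcg/mL.
Difference ≈ 4.737 − 0.475 ≈ 4.262 mcg/mL.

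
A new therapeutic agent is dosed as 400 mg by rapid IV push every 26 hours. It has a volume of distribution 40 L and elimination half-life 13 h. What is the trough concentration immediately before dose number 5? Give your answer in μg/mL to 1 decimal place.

f = (1/2)^(τ/t½) = (1/2)^(26/13) ≈ 0.2500.
C₀ = D/Vd = 400/40 ≈ 10.000 μg/mL.
Before the 5th dose, 4 doses have been given. Superposition: Cmin = C₀·(f + f² + … + f^4).
≈ 10.000 × (0.2500 + 0.0625 + 0.0156 + 0.0039) ≈ 10.000 × 0.3320 ≈ 3.320 μg/mL.

3.3 μg/mL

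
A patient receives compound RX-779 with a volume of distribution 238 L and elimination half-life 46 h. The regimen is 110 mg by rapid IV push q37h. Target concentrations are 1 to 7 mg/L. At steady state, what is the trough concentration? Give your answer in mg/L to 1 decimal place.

0.6 mg/L

k = ln2/t½ = ln2/46 ≈ 0.015068 h⁻¹; fraction remaining f = e^(−kτ) = e^(−0.015068×37) ≈ 0.5726.
Accumulation ratio R = 1/(1 − f) ≈ 1/0.4274 ≈ 2.3397.
Each bolus raises the concentration by D/Vd = 110/238 ≈ 0.462 mg/L.
Cmax,ss = C₀/(1 − f) ≈ 0.462/0.4274 ≈ 1.081 mg/L.
One interval later, Cmin,ss = Cmax,ss·e^(−kτ) ≈ 1.081 × 0.5726 ≈ 0.619 mg/L.
Trough 0.6 mg/L vs MEC 1 mg/L: subtherapeutic.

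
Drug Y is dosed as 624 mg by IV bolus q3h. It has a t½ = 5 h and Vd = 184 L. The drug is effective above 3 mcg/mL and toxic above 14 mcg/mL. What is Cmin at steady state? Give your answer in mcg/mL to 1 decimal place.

Over one 3-h interval, 3/5 ≈ 0.6 half-lives elapse, leaving f ≈ 0.6598 of each dose.
Single-dose peak C₀ = D/Vd = 624/184 ≈ 3.391 mcg/mL.
Steady-state trough Cmin,ss = C₀·f/(1−f) ≈ 3.391 × 0.6598/0.3402 ≈ 6.577 mcg/mL.
Trough 6.6 mcg/mL vs MEC 3 mcg/mL: adequate.

6.6 mcg/mL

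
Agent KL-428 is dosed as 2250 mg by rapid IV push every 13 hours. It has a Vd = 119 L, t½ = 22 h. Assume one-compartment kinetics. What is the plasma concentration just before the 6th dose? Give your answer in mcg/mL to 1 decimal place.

f = (1/2)^(τ/t½) = (1/2)^(13/22) ≈ 0.6639.
C₀ = D/Vd = 2250/119 ≈ 18.908 mcg/mL.
Before the 6th dose, 5 doses have been given. Superposition: Cmin = C₀·(f + f² + … + f^5).
≈ 18.908 × (0.6639 + 0.4408 + 0.2926 + 0.1943 + 0.1290) ≈ 18.908 × 1.7206 ≈ 32.533 mcg/mL.

32.5 mcg/mL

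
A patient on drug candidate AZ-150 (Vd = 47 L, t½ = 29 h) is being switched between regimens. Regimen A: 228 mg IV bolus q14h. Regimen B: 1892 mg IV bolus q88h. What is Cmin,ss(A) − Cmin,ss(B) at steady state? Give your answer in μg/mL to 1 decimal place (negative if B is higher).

Regimen A: f = (1/2)^(14/29) ≈ 0.7156; Cmin,ss = (228/47)·f/(1−f) ≈ 12.206 μg/mL.
Regimen B: f = (1/2)^(88/29) ≈ 0.1220; Cmin,ss = (1892/47)·f/(1−f) ≈ 5.594 μg/mL.
Difference ≈ 12.206 − 5.594 ≈ 6.612 μg/mL.

6.6 μg/mL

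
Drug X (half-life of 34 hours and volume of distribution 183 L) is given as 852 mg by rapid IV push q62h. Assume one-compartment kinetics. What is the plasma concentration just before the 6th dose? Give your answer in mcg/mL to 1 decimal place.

1.8 mcg/mL

f = (1/2)^(τ/t½) = (1/2)^(62/34) ≈ 0.2825.
C₀ = D/Vd = 852/183 ≈ 4.656 mcg/mL.
Before the 6th dose, 5 doses have been given. Superposition: Cmin = C₀·(f + f² + … + f^5).
≈ 4.656 × (0.2825 + 0.0798 + 0.0225 + 0.0064 + 0.0018) ≈ 4.656 × 0.3930 ≈ 1.830 mcg/mL.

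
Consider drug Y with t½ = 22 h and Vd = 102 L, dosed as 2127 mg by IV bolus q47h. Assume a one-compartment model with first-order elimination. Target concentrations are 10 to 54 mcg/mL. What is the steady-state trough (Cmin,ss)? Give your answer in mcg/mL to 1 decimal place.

τ/t½ = 47/22 ≈ 2.1364, so fraction remaining f = (1/2)^(47/22) ≈ 0.2275.
Each bolus raises the concentration by D/Vd = 2127/102 ≈ 20.853 mcg/mL.
Steady-state trough Cmin,ss = C₀·f/(1−f) ≈ 20.853 × 0.2275/0.7725 ≈ 6.141 mcg/mL.
Trough 6.1 mcg/mL vs MEC 10 mcg/mL: subtherapeutic.

6.1 mcg/mL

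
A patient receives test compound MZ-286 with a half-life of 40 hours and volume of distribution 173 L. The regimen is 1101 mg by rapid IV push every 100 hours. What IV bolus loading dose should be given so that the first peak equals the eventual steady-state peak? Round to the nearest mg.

f = (1/2)^(100/40) ≈ 0.176777; accumulation ratio R = 1/(1−f) ≈ 1.21474.
Loading dose to hit Cmax,ss on first dose: D_load = D_maint·R ≈ 1101 × 1.21474 ≈ 1337.43 mg.

1337 mg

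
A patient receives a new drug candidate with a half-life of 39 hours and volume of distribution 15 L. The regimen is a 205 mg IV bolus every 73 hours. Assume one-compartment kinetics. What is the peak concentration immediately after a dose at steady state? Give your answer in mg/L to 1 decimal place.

18.8 mg/L

k = ln2/t½ = ln2/39 ≈ 0.017773 h⁻¹; fraction remaining f = e^(−kτ) = e^(−0.017773×73) ≈ 0.2732.
At steady state, accumulation factor R = 1/(1 − e^(−kτ)) ≈ 1.3759.
Single-dose peak C₀ = D/Vd = 205/15 ≈ 13.667 mg/L.
Steady-state peak Cmax,ss = C₀·R ≈ 13.667 × 1.3759 ≈ 18.804 mg/L.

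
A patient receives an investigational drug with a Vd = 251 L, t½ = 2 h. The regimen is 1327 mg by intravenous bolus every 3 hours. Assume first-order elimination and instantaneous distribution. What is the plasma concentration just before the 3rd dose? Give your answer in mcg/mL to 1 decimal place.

2.5 mcg/mL

f = (1/2)^(τ/t½) = (1/2)^(3/2) ≈ 0.3536.
C₀ = D/Vd = 1327/251 ≈ 5.287 mcg/mL.
Before the 3rd dose, 2 doses have been given. Superposition: Cmin = C₀·(f + f²).
≈ 5.287 × (0.3536 + 0.1250) ≈ 5.287 × 0.4786 ≈ 2.530 mcg/mL.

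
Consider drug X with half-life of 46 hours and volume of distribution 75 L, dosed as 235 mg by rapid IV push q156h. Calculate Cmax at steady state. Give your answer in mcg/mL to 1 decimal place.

3.5 mcg/mL

Over one 156-h interval, 156/46 ≈ 3.3913 half-lives elapse, leaving f ≈ 0.0953 of each dose.
At steady state, accumulation factor R = 1/(1 − e^(−kτ)) ≈ 1.1053.
Single-dose peak C₀ = D/Vd = 235/75 ≈ 3.133 mcg/mL.
Steady-state peak Cmax,ss = C₀·R ≈ 3.133 × 1.1053 ≈ 3.463 mcg/mL.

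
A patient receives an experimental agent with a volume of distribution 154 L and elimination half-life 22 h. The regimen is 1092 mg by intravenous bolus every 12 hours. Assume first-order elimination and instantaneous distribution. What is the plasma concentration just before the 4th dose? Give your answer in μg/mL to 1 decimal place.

10.5 μg/mL

f = (1/2)^(τ/t½) = (1/2)^(12/22) ≈ 0.6852.
C₀ = D/Vd = 1092/154 ≈ 7.091 μg/mL.
Before the 4th dose, 3 doses have been given. Superposition: Cmin = C₀·(f + f² + … + f^3).
≈ 7.091 × (0.6852 + 0.4695 + 0.3217) ≈ 7.091 × 1.4764 ≈ 10.469 μg/mL.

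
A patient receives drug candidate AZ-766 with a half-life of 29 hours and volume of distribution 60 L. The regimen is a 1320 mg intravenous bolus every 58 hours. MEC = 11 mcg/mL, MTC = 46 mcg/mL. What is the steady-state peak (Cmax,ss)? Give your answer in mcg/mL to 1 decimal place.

τ = 58 h = 2 half-lives, so f = (1/2)^2 = 0.25.
At steady state, R = 1/(1 − 0.25) = 4/3.
Single-dose peak C₀ = D/Vd = 1320/60 = 22 mcg/mL.
Steady-state peak Cmax,ss = C₀·R = 22 × 4/3 ≈ 29.333 mcg/mL.
Peak 29.3 mcg/mL vs MTC 46 mcg/mL: below toxic threshold.

29.3 mcg/mL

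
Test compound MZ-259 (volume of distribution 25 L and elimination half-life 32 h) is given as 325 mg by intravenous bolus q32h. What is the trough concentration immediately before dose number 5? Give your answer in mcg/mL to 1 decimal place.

f = (1/2)^(τ/t½) = (1/2)^(32/32) ≈ 0.5000.
C₀ = D/Vd = 325/25 ≈ 13.000 mcg/mL.
Before the 5th dose, 4 doses have been given. Superposition: Cmin = C₀·(f + f² + … + f^4).
≈ 13.000 × (0.5000 + 0.2500 + 0.1250 + 0.0625) ≈ 13.000 × 0.9375 ≈ 12.188 mcg/mL.

12.2 mcg/mL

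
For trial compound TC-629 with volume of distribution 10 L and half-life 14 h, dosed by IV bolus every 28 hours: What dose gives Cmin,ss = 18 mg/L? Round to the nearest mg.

τ/t½ = 28/14 ≈ 2, so f = (1/2)^(28/14) ≈ 0.250000.
Cmin,ss = (D/Vd)·f/(1−f), so D = Cmin,ss·Vd·(1−f)/f.
D = 18 × 10 × (1−f)/f ≈ 18 × 10 × 3.00000 ≈ 540.00 mg.

540 mg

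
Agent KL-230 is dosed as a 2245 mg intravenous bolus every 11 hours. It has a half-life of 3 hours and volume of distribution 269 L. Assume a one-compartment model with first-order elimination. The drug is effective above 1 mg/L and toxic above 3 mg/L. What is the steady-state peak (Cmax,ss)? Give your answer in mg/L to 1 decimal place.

τ/t½ = 11/3 ≈ 3.6667, so fraction remaining f = (1/2)^(11/3) ≈ 0.0787.
At steady state, accumulation factor R = 1/(1 − e^(−kτ)) ≈ 1.0854.
Single-dose peak C₀ = D/Vd = 2245/269 ≈ 8.346 mg/L.
Steady-state peak Cmax,ss = C₀·R ≈ 8.346 × 1.0854 ≈ 9.059 mg/L.
Peak 9.1 mg/L vs MTC 3 mg/L: exceeds toxic threshold.

9.1 mg/L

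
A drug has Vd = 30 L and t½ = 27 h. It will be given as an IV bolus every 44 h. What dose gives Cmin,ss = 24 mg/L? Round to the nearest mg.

1508 mg

τ/t½ = 44/27 ≈ 1.6296, so f = (1/2)^(44/27) ≈ 0.323171.
Cmin,ss = (D/Vd)·f/(1−f), so D = Cmin,ss·Vd·(1−f)/f.
D = 24 × 30 × (1−f)/f ≈ 24 × 30 × 2.09434 ≈ 1507.92 mg.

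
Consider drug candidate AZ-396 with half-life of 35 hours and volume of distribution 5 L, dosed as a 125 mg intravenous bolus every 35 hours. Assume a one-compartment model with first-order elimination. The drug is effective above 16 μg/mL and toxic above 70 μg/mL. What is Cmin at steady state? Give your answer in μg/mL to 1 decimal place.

25.0 μg/mL

The dosing interval is 1 half-life, so f = 2^(−1) = 0.5.
Accumulation ratio R = 1/(1 − f) = 1/0.5 = 2/1.
Single-dose peak C₀ = D/Vd = 125/5 = 25 μg/mL.
Steady-state peak Cmax,ss = C₀·R = 25 × 2/1 ≈ 50.000 μg/mL.
Steady-state trough Cmin,ss = Cmax,ss·f ≈ 50.000 × 0.5 ≈ 25.000 μg/mL.
Trough 25.0 μg/mL vs MEC 16 μg/mL: adequate.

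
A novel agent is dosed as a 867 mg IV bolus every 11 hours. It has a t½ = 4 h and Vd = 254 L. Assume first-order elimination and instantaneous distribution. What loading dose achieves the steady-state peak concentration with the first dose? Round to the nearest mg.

1018 mg

f = (1/2)^(11/4) ≈ 0.148651; accumulation ratio R = 1/(1−f) ≈ 1.17461.
Loading dose to hit Cmax,ss on first dose: D_load = D_maint·R ≈ 867 × 1.17461 ≈ 1018.39 mg.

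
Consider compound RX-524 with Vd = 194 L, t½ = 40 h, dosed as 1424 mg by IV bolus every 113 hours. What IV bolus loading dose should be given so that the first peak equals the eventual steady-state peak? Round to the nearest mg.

f = (1/2)^(113/40) ≈ 0.141121; accumulation ratio R = 1/(1−f) ≈ 1.16431.
Loading dose to hit Cmax,ss on first dose: D_load = D_maint·R ≈ 1424 × 1.16431 ≈ 1657.98 mg.

1658 mg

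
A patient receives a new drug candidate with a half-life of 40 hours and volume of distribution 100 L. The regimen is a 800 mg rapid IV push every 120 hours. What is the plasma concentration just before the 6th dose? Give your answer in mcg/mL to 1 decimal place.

1.1 mcg/mL

f = (1/2)^(τ/t½) = (1/2)^(120/40) ≈ 0.1250.
C₀ = D/Vd = 800/100 ≈ 8.000 mcg/mL.
Before the 6th dose, 5 doses have been given. Superposition: Cmin = C₀·(f + f² + … + f^5).
≈ 8.000 × (0.1250 + 0.0156 + 0.0020 + 0.0002 + 0.0000) ≈ 8.000 × 0.1428 ≈ 1.142 mcg/mL.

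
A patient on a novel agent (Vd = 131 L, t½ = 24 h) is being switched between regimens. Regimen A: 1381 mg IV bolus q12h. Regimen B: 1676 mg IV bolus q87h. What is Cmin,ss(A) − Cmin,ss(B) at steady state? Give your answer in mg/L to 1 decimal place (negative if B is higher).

24.3 mg/L

Regimen A: f = (1/2)^(12/24) ≈ 0.7071; Cmin,ss = (1381/131)·f/(1−f) ≈ 25.450 mg/L.
Regimen B: f = (1/2)^(87/24) ≈ 0.0811; Cmin,ss = (1676/131)·f/(1−f) ≈ 1.129 mg/L.
Difference ≈ 25.450 − 1.129 ≈ 24.321 mg/L.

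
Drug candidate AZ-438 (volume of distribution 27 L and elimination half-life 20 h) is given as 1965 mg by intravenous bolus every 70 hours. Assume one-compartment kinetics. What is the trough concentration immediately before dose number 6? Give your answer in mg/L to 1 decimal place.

f = (1/2)^(τ/t½) = (1/2)^(70/20) ≈ 0.0884.
C₀ = D/Vd = 1965/27 ≈ 72.778 mg/L.
Before the 6th dose, 5 doses have been given. Superposition: Cmin = C₀·(f + f² + … + f^5).
≈ 72.778 × (0.0884 + 0.0078 + 0.0007 + 0.0001 + 0.0000) ≈ 72.778 × 0.0970 ≈ 7.059 mg/L.

7.1 mg/L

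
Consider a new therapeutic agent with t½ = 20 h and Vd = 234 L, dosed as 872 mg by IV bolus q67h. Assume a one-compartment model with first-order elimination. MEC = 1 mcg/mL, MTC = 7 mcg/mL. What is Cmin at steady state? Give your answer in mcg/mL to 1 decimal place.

0.4 mcg/mL

Over one 67-h interval, 67/20 ≈ 3.35 half-lives elapse, leaving f ≈ 0.0981 of each dose.
At steady state, accumulation factor R = 1/(1 − e^(−kτ)) ≈ 1.1088.
Single-dose peak C₀ = D/Vd = 872/234 ≈ 3.726 mcg/mL.
Cmax,ss = C₀/(1 − f) ≈ 3.726/0.9019 ≈ 4.131 mcg/mL.
One interval later, Cmin,ss = Cmax,ss·e^(−kτ) ≈ 4.131 × 0.0981 ≈ 0.405 mcg/mL.
Trough 0.4 mcg/mL vs MEC 1 mcg/mL: subtherapeutic.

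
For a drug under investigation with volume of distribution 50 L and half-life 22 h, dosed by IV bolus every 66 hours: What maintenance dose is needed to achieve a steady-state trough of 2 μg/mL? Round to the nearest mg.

700 mg

τ/t½ = 66/22 ≈ 3, so f = (1/2)^(66/22) ≈ 0.125000.
Cmin,ss = (D/Vd)·f/(1−f), so D = Cmin,ss·Vd·(1−f)/f.
D = 2 × 50 × (1−f)/f ≈ 2 × 50 × 7.00000 ≈ 700.00 mg.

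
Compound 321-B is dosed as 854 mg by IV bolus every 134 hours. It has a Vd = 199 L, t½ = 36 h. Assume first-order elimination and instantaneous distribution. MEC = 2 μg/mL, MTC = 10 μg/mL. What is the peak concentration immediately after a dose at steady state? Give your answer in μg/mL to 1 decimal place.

k = ln2/t½ = ln2/36 ≈ 0.019254 h⁻¹; fraction remaining f = e^(−kτ) = e^(−0.019254×134) ≈ 0.0758.
Accumulation ratio R = 1/(1 − f) ≈ 1/0.9242 ≈ 1.0820.
Single-dose peak C₀ = D/Vd = 854/199 ≈ 4.291 μg/mL.
Steady-state peak Cmax,ss = C₀·R ≈ 4.291 × 1.0820 ≈ 4.643 μg/mL.
Peak 4.6 μg/mL vs MTC 10 μg/mL: below toxic threshold.

4.6 μg/mL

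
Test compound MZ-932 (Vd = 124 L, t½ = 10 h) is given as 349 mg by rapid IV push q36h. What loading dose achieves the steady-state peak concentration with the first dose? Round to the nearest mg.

380 mg

f = (1/2)^(36/10) ≈ 0.082469; accumulation ratio R = 1/(1−f) ≈ 1.08988.
Loading dose to hit Cmax,ss on first dose: D_load = D_maint·R ≈ 349 × 1.08988 ≈ 380.37 mg.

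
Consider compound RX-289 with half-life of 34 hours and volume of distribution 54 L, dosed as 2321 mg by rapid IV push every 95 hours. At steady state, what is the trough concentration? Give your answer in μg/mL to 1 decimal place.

k = ln2/t½ = ln2/34 ≈ 0.020387 h⁻¹; fraction remaining f = e^(−kτ) = e^(−0.020387×95) ≈ 0.1442.
Accumulation ratio R = 1/(1 − f) ≈ 1/0.8558 ≈ 1.1685.
Each bolus raises the concentration by D/Vd = 2321/54 ≈ 42.981 μg/mL.
Steady-state peak Cmax,ss = C₀·R ≈ 42.981 × 1.1685 ≈ 50.223 μg/mL.
Steady-state trough Cmin,ss = Cmax,ss·f ≈ 50.223 × 0.1442 ≈ 7.242 μg/mL.

7.2 μg/mL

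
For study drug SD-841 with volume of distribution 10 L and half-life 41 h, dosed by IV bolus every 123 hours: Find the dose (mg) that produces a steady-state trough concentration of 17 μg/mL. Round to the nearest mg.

τ/t½ = 123/41 ≈ 3, so f = (1/2)^(123/41) ≈ 0.125000.
Cmin,ss = (D/Vd)·f/(1−f), so D = Cmin,ss·Vd·(1−f)/f.
D = 17 × 10 × (1−f)/f ≈ 17 × 10 × 7.00000 ≈ 1190.00 mg.

1190 mg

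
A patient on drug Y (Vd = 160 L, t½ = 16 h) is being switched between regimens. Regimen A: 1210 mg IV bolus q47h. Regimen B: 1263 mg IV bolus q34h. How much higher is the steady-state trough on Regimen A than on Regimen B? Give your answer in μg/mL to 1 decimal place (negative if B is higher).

-1.2 μg/mL

Regimen A: f = (1/2)^(47/16) ≈ 0.1305; Cmin,ss = (1210/160)·f/(1−f) ≈ 1.135 μg/mL.
Regimen B: f = (1/2)^(34/16) ≈ 0.2293; Cmin,ss = (1263/160)·f/(1−f) ≈ 2.349 μg/mL.
Difference ≈ 1.135 − 2.349 ≈ -1.214 μg/mL.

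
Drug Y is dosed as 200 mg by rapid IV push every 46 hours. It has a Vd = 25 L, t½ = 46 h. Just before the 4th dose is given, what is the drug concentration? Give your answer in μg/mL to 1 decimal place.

7.0 μg/mL

f = (1/2)^(τ/t½) = (1/2)^(46/46) ≈ 0.5000.
C₀ = D/Vd = 200/25 ≈ 8.000 μg/mL.
Before the 4th dose, 3 doses have been given. Superposition: Cmin = C₀·(f + f² + … + f^3).
≈ 8.000 × (0.5000 + 0.2500 + 0.1250) ≈ 8.000 × 0.8750 ≈ 7.000 μg/mL.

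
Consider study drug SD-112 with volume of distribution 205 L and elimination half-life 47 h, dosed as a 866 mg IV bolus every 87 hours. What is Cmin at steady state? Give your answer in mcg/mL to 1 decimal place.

Over one 87-h interval, 87/47 ≈ 1.8511 half-lives elapse, leaving f ≈ 0.2772 of each dose.
Each bolus raises the concentration by D/Vd = 866/205 ≈ 4.224 mcg/mL.
Steady-state trough Cmin,ss = C₀·f/(1−f) ≈ 4.224 × 0.2772/0.7228 ≈ 1.620 mcg/mL.

1.6 mcg/mL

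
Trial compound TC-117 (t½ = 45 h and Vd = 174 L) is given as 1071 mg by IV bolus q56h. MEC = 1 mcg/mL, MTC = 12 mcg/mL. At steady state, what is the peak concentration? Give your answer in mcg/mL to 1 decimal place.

10.7 mcg/mL

τ/t½ = 56/45 ≈ 1.2444, so fraction remaining f = (1/2)^(56/45) ≈ 0.4221.
Accumulation ratio R = 1/(1 − f) ≈ 1/0.5779 ≈ 1.7304.
Each bolus raises the concentration by D/Vd = 1071/174 ≈ 6.155 mcg/mL.
Steady-state peak Cmax,ss = C₀·R ≈ 6.155 × 1.7304 ≈ 10.651 mcg/mL.
Peak 10.7 mcg/mL vs MTC 12 mcg/mL: below toxic threshold.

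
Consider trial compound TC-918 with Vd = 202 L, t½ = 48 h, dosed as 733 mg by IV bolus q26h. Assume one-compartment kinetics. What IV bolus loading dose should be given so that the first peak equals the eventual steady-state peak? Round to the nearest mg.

f = (1/2)^(26/48) ≈ 0.686977; accumulation ratio R = 1/(1−f) ≈ 3.19465.
Loading dose to hit Cmax,ss on first dose: D_load = D_maint·R ≈ 733 × 3.19465 ≈ 2341.68 mg.

2342 mg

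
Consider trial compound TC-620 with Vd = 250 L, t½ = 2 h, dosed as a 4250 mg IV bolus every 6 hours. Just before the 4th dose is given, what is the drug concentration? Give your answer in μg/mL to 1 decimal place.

2.4 μg/mL

f = (1/2)^(τ/t½) = (1/2)^(6/2) ≈ 0.1250.
C₀ = D/Vd = 4250/250 ≈ 17.000 μg/mL.
Before the 4th dose, 3 doses have been given. Superposition: Cmin = C₀·(f + f² + … + f^3).
≈ 17.000 × (0.1250 + 0.0156 + 0.0020) ≈ 17.000 × 0.1426 ≈ 2.424 μg/mL.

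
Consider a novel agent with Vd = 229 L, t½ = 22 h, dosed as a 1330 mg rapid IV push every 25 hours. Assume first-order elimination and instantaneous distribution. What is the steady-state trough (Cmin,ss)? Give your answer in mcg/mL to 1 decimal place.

4.8 mcg/mL

τ/t½ = 25/22 ≈ 1.1364, so fraction remaining f = (1/2)^(25/22) ≈ 0.4549.
Each bolus raises the concentration by D/Vd = 1330/229 ≈ 5.808 mcg/mL.
Steady-state trough Cmin,ss = C₀·f/(1−f) ≈ 5.808 × 0.4549/0.5451 ≈ 4.847 mcg/mL.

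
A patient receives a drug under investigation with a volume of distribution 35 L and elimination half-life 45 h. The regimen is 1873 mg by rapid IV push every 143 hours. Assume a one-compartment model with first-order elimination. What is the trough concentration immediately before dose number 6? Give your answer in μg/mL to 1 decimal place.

6.6 μg/mL

f = (1/2)^(τ/t½) = (1/2)^(143/45) ≈ 0.1105.
C₀ = D/Vd = 1873/35 ≈ 53.514 μg/mL.
Before the 6th dose, 5 doses have been given. Superposition: Cmin = C₀·(f + f² + … + f^5).
≈ 53.514 × (0.1105 + 0.0122 + 0.0013 + 0.0001 + 0.0000) ≈ 53.514 × 0.1241 ≈ 6.641 μg/mL.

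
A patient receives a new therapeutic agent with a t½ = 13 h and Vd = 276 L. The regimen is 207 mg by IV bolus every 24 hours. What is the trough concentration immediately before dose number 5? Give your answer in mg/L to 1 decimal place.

f = (1/2)^(τ/t½) = (1/2)^(24/13) ≈ 0.2781.
C₀ = D/Vd = 207/276 ≈ 0.750 mg/L.
Before the 5th dose, 4 doses have been given. Superposition: Cmin = C₀·(f + f² + … + f^4).
≈ 0.750 × (0.2781 + 0.0773 + 0.0215 + 0.0060) ≈ 0.750 × 0.3829 ≈ 0.287 mg/L.

0.3 mg/L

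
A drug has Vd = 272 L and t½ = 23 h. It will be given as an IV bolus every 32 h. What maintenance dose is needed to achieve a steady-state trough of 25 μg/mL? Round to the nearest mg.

τ/t½ = 32/23 ≈ 1.3913, so f = (1/2)^(32/23) ≈ 0.381220.
Cmin,ss = (D/Vd)·f/(1−f), so D = Cmin,ss·Vd·(1−f)/f.
D = 25 × 272 × (1−f)/f ≈ 25 × 272 × 1.62316 ≈ 11037.49 mg.

11037 mg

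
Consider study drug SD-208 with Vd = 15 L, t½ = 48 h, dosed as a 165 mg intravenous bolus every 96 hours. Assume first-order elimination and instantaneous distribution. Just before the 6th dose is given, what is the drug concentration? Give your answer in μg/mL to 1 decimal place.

3.7 μg/mL

f = (1/2)^(τ/t½) = (1/2)^(96/48) ≈ 0.2500.
C₀ = D/Vd = 165/15 ≈ 11.000 μg/mL.
Before the 6th dose, 5 doses have been given. Superposition: Cmin = C₀·(f + f² + … + f^5).
≈ 11.000 × (0.2500 + 0.0625 + 0.0156 + 0.0039 + 0.0010) ≈ 11.000 × 0.3330 ≈ 3.663 μg/mL.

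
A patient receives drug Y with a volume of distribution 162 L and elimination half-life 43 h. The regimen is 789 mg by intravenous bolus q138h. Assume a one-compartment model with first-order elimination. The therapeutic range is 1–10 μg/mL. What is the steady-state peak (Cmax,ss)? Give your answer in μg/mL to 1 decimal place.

τ/t½ = 138/43 ≈ 3.2093, so fraction remaining f = (1/2)^(138/43) ≈ 0.1081.
At steady state, accumulation factor R = 1/(1 − e^(−kτ)) ≈ 1.1212.
Each bolus raises the concentration by D/Vd = 789/162 ≈ 4.870 μg/mL.
Steady-state peak Cmax,ss = C₀·R ≈ 4.870 × 1.1212 ≈ 5.460 μg/mL.
Peak 5.5 μg/mL vs MTC 10 μg/mL: below toxic threshold.

5.5 μg/mL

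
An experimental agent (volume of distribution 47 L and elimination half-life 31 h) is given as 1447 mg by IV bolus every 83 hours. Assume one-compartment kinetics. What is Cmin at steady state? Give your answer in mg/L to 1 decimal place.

Over one 83-h interval, 83/31 ≈ 2.6774 half-lives elapse, leaving f ≈ 0.1563 of each dose.
Accumulation ratio R = 1/(1 − f) ≈ 1/0.8437 ≈ 1.1853.
Each bolus raises the concentration by D/Vd = 1447/47 ≈ 30.787 mg/L.
Steady-state peak Cmax,ss = C₀·R ≈ 30.787 × 1.1853 ≈ 36.492 mg/L.
Steady-state trough Cmin,ss = Cmax,ss·f ≈ 36.492 × 0.1563 ≈ 5.704 mg/L.

5.7 mg/L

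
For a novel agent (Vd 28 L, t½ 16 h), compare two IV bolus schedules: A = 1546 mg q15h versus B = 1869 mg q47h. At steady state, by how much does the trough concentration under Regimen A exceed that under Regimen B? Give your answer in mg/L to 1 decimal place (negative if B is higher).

50.3 mg/L

Regimen A: f = (1/2)^(15/16) ≈ 0.5221; Cmin,ss = (1546/28)·f/(1−f) ≈ 60.321 mg/L.
Regimen B: f = (1/2)^(47/16) ≈ 0.1305; Cmin,ss = (1869/28)·f/(1−f) ≈ 10.018 mg/L.
Difference ≈ 60.321 − 10.018 ≈ 50.303 mg/L.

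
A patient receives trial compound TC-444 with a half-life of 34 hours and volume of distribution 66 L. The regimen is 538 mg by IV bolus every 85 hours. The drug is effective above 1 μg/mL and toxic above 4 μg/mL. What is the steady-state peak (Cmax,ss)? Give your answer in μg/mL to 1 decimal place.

9.9 μg/mL

k = ln2/t½ = ln2/34 ≈ 0.020387 h⁻¹; fraction remaining f = e^(−kτ) = e^(−0.020387×85) ≈ 0.1768.
Accumulation ratio R = 1/(1 − f) ≈ 1/0.8232 ≈ 1.2148.
Each bolus raises the concentration by D/Vd = 538/66 ≈ 8.152 μg/mL.
Steady-state peak Cmax,ss = C₀·R ≈ 8.152 × 1.2148 ≈ 9.903 μg/mL.
Peak 9.9 μg/mL vs MTC 4 μg/mL: exceeds toxic threshold.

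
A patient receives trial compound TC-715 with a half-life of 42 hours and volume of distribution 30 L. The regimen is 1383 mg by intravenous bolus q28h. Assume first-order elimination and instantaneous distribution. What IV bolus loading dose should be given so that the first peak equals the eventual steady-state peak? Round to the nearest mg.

f = (1/2)^(28/42) ≈ 0.629961; accumulation ratio R = 1/(1−f) ≈ 2.70242.
Loading dose to hit Cmax,ss on first dose: D_load = D_maint·R ≈ 1383 × 2.70242 ≈ 3737.45 mg.

3737 mg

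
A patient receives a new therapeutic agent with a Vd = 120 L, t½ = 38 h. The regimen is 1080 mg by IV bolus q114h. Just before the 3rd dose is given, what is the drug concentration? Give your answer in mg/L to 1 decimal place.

f = (1/2)^(τ/t½) = (1/2)^(114/38) ≈ 0.1250.
C₀ = D/Vd = 1080/120 ≈ 9.000 mg/L.
Before the 3rd dose, 2 doses have been given. Superposition: Cmin = C₀·(f + f²).
≈ 9.000 × (0.1250 + 0.0156) ≈ 9.000 × 0.1406 ≈ 1.265 mg/L.

1.3 mg/L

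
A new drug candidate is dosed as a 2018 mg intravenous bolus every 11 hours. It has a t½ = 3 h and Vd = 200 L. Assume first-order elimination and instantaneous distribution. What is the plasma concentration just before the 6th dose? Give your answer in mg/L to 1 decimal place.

f = (1/2)^(τ/t½) = (1/2)^(11/3) ≈ 0.0787.
C₀ = D/Vd = 2018/200 ≈ 10.090 mg/L.
Before the 6th dose, 5 doses have been given. Superposition: Cmin = C₀·(f + f² + … + f^5).
≈ 10.090 × (0.0787 + 0.0062 + 0.0005 + 0.0000 + 0.0000) ≈ 10.090 × 0.0854 ≈ 0.862 mg/L.

0.9 mg/L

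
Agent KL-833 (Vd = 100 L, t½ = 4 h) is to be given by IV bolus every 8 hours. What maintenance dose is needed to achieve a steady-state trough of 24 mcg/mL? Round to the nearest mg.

τ/t½ = 8/4 ≈ 2, so f = (1/2)^(8/4) ≈ 0.250000.
Cmin,ss = (D/Vd)·f/(1−f), so D = Cmin,ss·Vd·(1−f)/f.
D = 24 × 100 × (1−f)/f ≈ 24 × 100 × 3.00000 ≈ 7200.00 mg.

7200 mg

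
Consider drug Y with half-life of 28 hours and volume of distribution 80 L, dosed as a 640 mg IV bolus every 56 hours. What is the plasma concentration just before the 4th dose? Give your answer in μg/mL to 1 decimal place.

f = (1/2)^(τ/t½) = (1/2)^(56/28) ≈ 0.2500.
C₀ = D/Vd = 640/80 ≈ 8.000 μg/mL.
Before the 4th dose, 3 doses have been given. Superposition: Cmin = C₀·(f + f² + … + f^3).
≈ 8.000 × (0.2500 + 0.0625 + 0.0156) ≈ 8.000 × 0.3281 ≈ 2.625 μg/mL.

2.6 μg/mL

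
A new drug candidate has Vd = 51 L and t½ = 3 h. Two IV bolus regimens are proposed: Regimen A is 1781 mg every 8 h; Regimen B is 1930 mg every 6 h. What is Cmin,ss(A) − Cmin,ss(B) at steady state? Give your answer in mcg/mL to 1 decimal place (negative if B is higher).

-6.1 mcg/mL

Regimen A: f = (1/2)^(8/3) ≈ 0.1575; Cmin,ss = (1781/51)·f/(1−f) ≈ 6.528 mcg/mL.
Regimen B: f = (1/2)^(6/3) ≈ 0.2500; Cmin,ss = (1930/51)·f/(1−f) ≈ 12.614 mcg/mL.
Difference ≈ 6.528 − 12.614 ≈ -6.086 mcg/mL.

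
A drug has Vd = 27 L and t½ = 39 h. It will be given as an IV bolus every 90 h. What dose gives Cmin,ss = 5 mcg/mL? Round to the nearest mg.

533 mg

τ/t½ = 90/39 ≈ 2.3077, so f = (1/2)^(90/39) ≈ 0.201983.
Cmin,ss = (D/Vd)·f/(1−f), so D = Cmin,ss·Vd·(1−f)/f.
D = 5 × 27 × (1−f)/f ≈ 5 × 27 × 3.95091 ≈ 533.37 mg.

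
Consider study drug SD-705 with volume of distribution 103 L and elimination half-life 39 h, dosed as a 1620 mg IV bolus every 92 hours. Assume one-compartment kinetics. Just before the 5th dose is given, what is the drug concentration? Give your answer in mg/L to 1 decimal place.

f = (1/2)^(τ/t½) = (1/2)^(92/39) ≈ 0.1949.
C₀ = D/Vd = 1620/103 ≈ 15.728 mg/L.
Before the 5th dose, 4 doses have been given. Superposition: Cmin = C₀·(f + f² + … + f^4).
≈ 15.728 × (0.1949 + 0.0380 + 0.0074 + 0.0014) ≈ 15.728 × 0.2417 ≈ 3.801 mg/L.

3.8 mg/L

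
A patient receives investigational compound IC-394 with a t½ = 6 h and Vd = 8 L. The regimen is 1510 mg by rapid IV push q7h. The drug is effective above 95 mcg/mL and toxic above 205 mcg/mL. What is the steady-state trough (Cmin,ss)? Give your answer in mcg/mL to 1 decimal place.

151.6 mcg/mL

k = ln2/t½ = ln2/6 ≈ 0.115525 h⁻¹; fraction remaining f = e^(−kτ) = e^(−0.115525×7) ≈ 0.4454.
Accumulation ratio R = 1/(1 − f) ≈ 1/0.5546 ≈ 1.8031.
Single-dose peak C₀ = D/Vd = 1510/8 ≈ 188.750 mcg/mL.
Steady-state peak Cmax,ss = C₀·R ≈ 188.750 × 1.8031 ≈ 340.335 mcg/mL.
One interval later, Cmin,ss = Cmax,ss·e^(−kτ) ≈ 340.335 × 0.4454 ≈ 151.585 mcg/mL.
Trough 151.6 mcg/mL vs MEC 95 mcg/mL: adequate.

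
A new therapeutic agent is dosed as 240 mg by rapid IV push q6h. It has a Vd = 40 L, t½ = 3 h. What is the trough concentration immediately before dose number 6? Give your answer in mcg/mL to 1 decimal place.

2.0 mcg/mL

f = (1/2)^(τ/t½) = (1/2)^(6/3) ≈ 0.2500.
C₀ = D/Vd = 240/40 ≈ 6.000 mcg/mL.
Before the 6th dose, 5 doses have been given. Superposition: Cmin = C₀·(f + f² + … + f^5).
≈ 6.000 × (0.2500 + 0.0625 + 0.0156 + 0.0039 + 0.0010) ≈ 6.000 × 0.3330 ≈ 1.998 mcg/mL.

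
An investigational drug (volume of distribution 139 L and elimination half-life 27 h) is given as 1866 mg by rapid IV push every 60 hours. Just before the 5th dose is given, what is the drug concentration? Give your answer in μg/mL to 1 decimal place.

3.7 μg/mL

f = (1/2)^(τ/t½) = (1/2)^(60/27) ≈ 0.2143.
C₀ = D/Vd = 1866/139 ≈ 13.424 μg/mL.
Before the 5th dose, 4 doses have been given. Superposition: Cmin = C₀·(f + f² + … + f^4).
≈ 13.424 × (0.2143 + 0.0459 + 0.0098 + 0.0021) ≈ 13.424 × 0.2721 ≈ 3.653 μg/mL.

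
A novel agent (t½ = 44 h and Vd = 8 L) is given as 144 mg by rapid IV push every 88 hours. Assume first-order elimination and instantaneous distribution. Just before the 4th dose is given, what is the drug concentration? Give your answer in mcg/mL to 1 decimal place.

f = (1/2)^(τ/t½) = (1/2)^(88/44) ≈ 0.2500.
C₀ = D/Vd = 144/8 ≈ 18.000 mcg/mL.
Before the 4th dose, 3 doses have been given. Superposition: Cmin = C₀·(f + f² + … + f^3).
≈ 18.000 × (0.2500 + 0.0625 + 0.0156) ≈ 18.000 × 0.3281 ≈ 5.906 mcg/mL.

5.9 mcg/mL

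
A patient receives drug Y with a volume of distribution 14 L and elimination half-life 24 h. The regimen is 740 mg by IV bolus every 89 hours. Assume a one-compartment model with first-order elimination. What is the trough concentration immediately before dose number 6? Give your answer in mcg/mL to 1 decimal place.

f = (1/2)^(τ/t½) = (1/2)^(89/24) ≈ 0.0765.
C₀ = D/Vd = 740/14 ≈ 52.857 mcg/mL.
Before the 6th dose, 5 doses have been given. Superposition: Cmin = C₀·(f + f² + … + f^5).
≈ 52.857 × (0.0765 + 0.0059 + 0.0004 + 0.0000 + 0.0000) ≈ 52.857 × 0.0828 ≈ 4.377 mcg/mL.

4.4 mcg/mL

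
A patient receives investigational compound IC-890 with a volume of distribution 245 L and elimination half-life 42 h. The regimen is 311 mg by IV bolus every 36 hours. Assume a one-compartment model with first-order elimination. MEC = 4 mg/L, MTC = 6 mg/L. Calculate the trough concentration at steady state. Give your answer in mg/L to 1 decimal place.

Over one 36-h interval, 36/42 ≈ 0.85714 half-lives elapse, leaving f ≈ 0.5520 of each dose.
Single-dose peak C₀ = D/Vd = 311/245 ≈ 1.269 mg/L.
Steady-state trough Cmin,ss = C₀·f/(1−f) ≈ 1.269 × 0.5520/0.4480 ≈ 1.564 mg/L.
Trough 1.6 mg/L vs MEC 4 mg/L: subtherapeutic.

1.6 mg/L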